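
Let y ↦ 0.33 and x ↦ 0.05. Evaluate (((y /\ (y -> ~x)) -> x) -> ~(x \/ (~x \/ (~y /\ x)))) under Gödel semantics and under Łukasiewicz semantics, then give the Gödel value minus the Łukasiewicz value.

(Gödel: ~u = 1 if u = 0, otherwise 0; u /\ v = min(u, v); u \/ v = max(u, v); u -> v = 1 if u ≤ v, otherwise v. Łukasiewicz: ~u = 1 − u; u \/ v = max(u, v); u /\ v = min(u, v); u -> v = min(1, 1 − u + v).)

Gödel evaluation:
  ~x: Gödel ¬ of 0.05 = 0 (operand ≠ 0)
  (y -> ~x): 0.33 > 0, so result = 0
  (y /\ (y -> ~x)) = min(0.33, 0) = 0
  ((y /\ (y -> ~x)) -> x): 0 ≤ 0.05, so result = 1
  ~x: Gödel ¬ of 0.05 = 0 (operand ≠ 0)
  ~y: Gödel ¬ of 0.33 = 0 (operand ≠ 0)
  (~y /\ x) = min(0, 0.05) = 0
  (~x \/ (~y /\ x)) = max(0, 0) = 0
  (x \/ (~x \/ (~y /\ x))) = max(0.05, 0) = 0.05
  ~(x \/ (~x \/ (~y /\ x))): Gödel ¬ of 0.05 = 0 (operand ≠ 0)
  (((y /\ (y -> ~x)) -> x) -> ~(x \/ (~x \/ (~y /\ x)))): 1 > 0, so result = 0
  Gödel value = 0
Łukasiewicz evaluation:
  ~x: Łukasiewicz ¬ gives 1 − 0.05 = 0.95
  (y -> ~x): min(1, 1 − 0.33 + 0.95) = 1
  (y /\ (y -> ~x)) = min(0.33, 1) = 0.33
  ((y /\ (y -> ~x)) -> x): min(1, 1 − 0.33 + 0.05) = 0.72
  ~x: Łukasiewicz ¬ gives 1 − 0.05 = 0.95
  ~y: Łukasiewicz ¬ gives 1 − 0.33 = 0.67
  (~y /\ x) = min(0.67, 0.05) = 0.05
  (~x \/ (~y /\ x)) = max(0.95, 0.05) = 0.95
  (x \/ (~x \/ (~y /\ x))) = max(0.05, 0.95) = 0.95
  ~(x \/ (~x \/ (~y /\ x))): Łukasiewicz ¬ gives 1 − 0.95 = 0.05
  (((y /\ (y -> ~x)) -> x) -> ~(x \/ (~x \/ (~y /\ x)))): min(1, 1 − 0.72 + 0.05) = 0.33
  Łukasiewicz value = 0.33
Difference: 0 − 0.33 = -0.33

-0.33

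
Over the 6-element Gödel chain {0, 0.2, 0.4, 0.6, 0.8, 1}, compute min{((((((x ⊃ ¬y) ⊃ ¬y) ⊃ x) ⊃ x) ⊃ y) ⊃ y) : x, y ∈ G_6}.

The minimum is attained at x = 0, y = 0.2:
  ¬y: Gödel ¬ of 0.2 = 0 (operand ≠ 0)
  (x ⊃ ¬y): 0 ≤ 0, so result = 1
  ¬y: Gödel ¬ of 0.2 = 0 (operand ≠ 0)
  ((x ⊃ ¬y) ⊃ ¬y): 1 > 0, so result = 0
  (((x ⊃ ¬y) ⊃ ¬y) ⊃ x): 0 ≤ 0, so result = 1
  ((((x ⊃ ¬y) ⊃ ¬y) ⊃ x) ⊃ x): 1 > 0, so result = 0
  (((((x ⊃ ¬y) ⊃ ¬y) ⊃ x) ⊃ x) ⊃ y): 0 ≤ 0.2, so result = 1
  ((((((x ⊃ ¬y) ⊃ ¬y) ⊃ x) ⊃ x) ⊃ y) ⊃ y): 1 > 0.2, so result = 0.2
Checking all 36 assignments confirms none give a value below 0.20.

0.20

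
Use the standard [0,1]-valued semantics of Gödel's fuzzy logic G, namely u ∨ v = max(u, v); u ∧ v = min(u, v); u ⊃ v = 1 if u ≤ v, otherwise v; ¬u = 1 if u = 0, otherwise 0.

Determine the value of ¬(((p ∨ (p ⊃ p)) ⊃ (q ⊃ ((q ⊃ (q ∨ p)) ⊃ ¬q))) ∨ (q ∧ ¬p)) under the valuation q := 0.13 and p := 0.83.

(p ⊃ p): 0.83 ≤ 0.83, so result = 1
(p ∨ (p ⊃ p)) = max(0.83, 1) = 1
(q ∨ p) = max(0.13, 0.83) = 0.83
(q ⊃ (q ∨ p)): 0.13 ≤ 0.83, so result = 1
¬q: Gödel ¬ of 0.13 = 0 (operand ≠ 0)
((q ⊃ (q ∨ p)) ⊃ ¬q): 1 > 0, so result = 0
(q ⊃ ((q ⊃ (q ∨ p)) ⊃ ¬q)): 0.13 > 0, so result = 0
((p ∨ (p ⊃ p)) ⊃ (q ⊃ ((q ⊃ (q ∨ p)) ⊃ ¬q))): 1 > 0, so result = 0
¬p: Gödel ¬ of 0.83 = 0 (operand ≠ 0)
(q ∧ ¬p) = min(0.13, 0) = 0
(((p ∨ (p ⊃ p)) ⊃ (q ⊃ ((q ⊃ (q ∨ p)) ⊃ ¬q))) ∨ (q ∧ ¬p)) = max(0, 0) = 0
¬(((p ∨ (p ⊃ p)) ⊃ (q ⊃ ((q ⊃ (q ∨ p)) ⊃ ¬q))) ∨ (q ∧ ¬p)): Gödel ¬ of 0 = 1 (operand is 0)

1.00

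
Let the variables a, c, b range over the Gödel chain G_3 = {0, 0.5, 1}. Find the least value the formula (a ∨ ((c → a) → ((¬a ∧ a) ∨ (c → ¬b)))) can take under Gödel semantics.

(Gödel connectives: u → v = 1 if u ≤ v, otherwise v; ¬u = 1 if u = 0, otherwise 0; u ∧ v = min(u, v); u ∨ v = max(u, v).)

0.50

The minimum is attained at a = 0.5, c = 0.5, b = 0.5:
  (c → a): 0.5 ≤ 0.5, so result = 1
  ¬a: Gödel ¬ of 0.5 = 0 (operand ≠ 0)
  (¬a ∧ a) = min(0, 0.5) = 0
  ¬b: Gödel ¬ of 0.5 = 0 (operand ≠ 0)
  (c → ¬b): 0.5 > 0, so result = 0
  ((¬a ∧ a) ∨ (c → ¬b)) = max(0, 0) = 0
  ((c → a) → ((¬a ∧ a) ∨ (c → ¬b))): 1 > 0, so result = 0
  (a ∨ ((c → a) → ((¬a ∧ a) ∨ (c → ¬b)))) = max(0.5, 0) = 0.5
Checking all 27 assignments confirms none give a value below 0.50.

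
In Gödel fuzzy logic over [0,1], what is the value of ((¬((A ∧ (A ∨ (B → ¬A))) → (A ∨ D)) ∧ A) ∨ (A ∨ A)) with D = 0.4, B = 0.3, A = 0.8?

¬A: Gödel ¬ of 0.8 = 0 (operand ≠ 0)
(B → ¬A): 0.3 > 0, so result = 0
(A ∨ (B → ¬A)) = max(0.8, 0) = 0.8
(A ∧ (A ∨ (B → ¬A))) = min(0.8, 0.8) = 0.8
(A ∨ D) = max(0.8, 0.4) = 0.8
((A ∧ (A ∨ (B → ¬A))) → (A ∨ D)): 0.8 ≤ 0.8, so result = 1
¬((A ∧ (A ∨ (B → ¬A))) → (A ∨ D)): Gödel ¬ of 1 = 0 (operand ≠ 0)
(¬((A ∧ (A ∨ (B → ¬A))) → (A ∨ D)) ∧ A) = min(0, 0.8) = 0
(A ∨ A) = max(0.8, 0.8) = 0.8
((¬((A ∧ (A ∨ (B → ¬A))) → (A ∨ D)) ∧ A) ∨ (A ∨ A)) = max(0, 0.8) = 0.8

0.80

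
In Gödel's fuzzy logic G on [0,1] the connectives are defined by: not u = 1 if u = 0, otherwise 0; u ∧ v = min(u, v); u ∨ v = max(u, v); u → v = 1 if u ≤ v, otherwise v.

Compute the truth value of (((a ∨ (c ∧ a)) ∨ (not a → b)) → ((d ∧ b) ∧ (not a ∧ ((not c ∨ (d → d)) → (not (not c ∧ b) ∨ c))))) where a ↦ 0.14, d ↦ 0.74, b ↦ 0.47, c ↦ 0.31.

(c ∧ a) = min(0.31, 0.14) = 0.14
(a ∨ (c ∧ a)) = max(0.14, 0.14) = 0.14
not a: Gödel ¬ of 0.14 = 0 (operand ≠ 0)
(not a → b): 0 ≤ 0.47, so result = 1
((a ∨ (c ∧ a)) ∨ (not a → b)) = max(0.14, 1) = 1
(d ∧ b) = min(0.74, 0.47) = 0.47
not a: Gödel ¬ of 0.14 = 0 (operand ≠ 0)
not c: Gödel ¬ of 0.31 = 0 (operand ≠ 0)
(d → d): 0.74 ≤ 0.74, so result = 1
(not c ∨ (d → d)) = max(0, 1) = 1
not c: Gödel ¬ of 0.31 = 0 (operand ≠ 0)
(not c ∧ b) = min(0, 0.47) = 0
not (not c ∧ b): Gödel ¬ of 0 = 1 (operand is 0)
(not (not c ∧ b) ∨ c) = max(1, 0.31) = 1
((not c ∨ (d → d)) → (not (not c ∧ b) ∨ c)): 1 ≤ 1, so result = 1
(not a ∧ ((not c ∨ (d → d)) → (not (not c ∧ b) ∨ c))) = min(0, 1) = 0
((d ∧ b) ∧ (not a ∧ ((not c ∨ (d → d)) → (not (not c ∧ b) ∨ c)))) = min(0.47, 0) = 0
(((a ∨ (c ∧ a)) ∨ (not a → b)) → ((d ∧ b) ∧ (not a ∧ ((not c ∨ (d → d)) → (not (not c ∧ b) ∨ c))))): 1 > 0, so result = 0

0.00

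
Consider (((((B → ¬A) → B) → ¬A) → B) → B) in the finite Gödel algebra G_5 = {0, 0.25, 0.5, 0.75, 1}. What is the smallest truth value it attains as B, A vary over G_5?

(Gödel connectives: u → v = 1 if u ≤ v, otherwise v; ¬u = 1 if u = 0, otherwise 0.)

0.25

The minimum is attained at B = 0.25, A = 0.25:
  ¬A: Gödel ¬ of 0.25 = 0 (operand ≠ 0)
  (B → ¬A): 0.25 > 0, so result = 0
  ((B → ¬A) → B): 0 ≤ 0.25, so result = 1
  ¬A: Gödel ¬ of 0.25 = 0 (operand ≠ 0)
  (((B → ¬A) → B) → ¬A): 1 > 0, so result = 0
  ((((B → ¬A) → B) → ¬A) → B): 0 ≤ 0.25, so result = 1
  (((((B → ¬A) → B) → ¬A) → B) → B): 1 > 0.25, so result = 0.25
Checking all 25 assignments confirms none give a value below 0.25.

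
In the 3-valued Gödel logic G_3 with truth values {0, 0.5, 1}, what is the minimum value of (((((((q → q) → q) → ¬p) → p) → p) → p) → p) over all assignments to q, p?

The minimum is attained at q = 0.5, p = 0.5:
  (q → q): 0.5 ≤ 0.5, so result = 1
  ((q → q) → q): 1 > 0.5, so result = 0.5
  ¬p: Gödel ¬ of 0.5 = 0 (operand ≠ 0)
  (((q → q) → q) → ¬p): 0.5 > 0, so result = 0
  ((((q → q) → q) → ¬p) → p): 0 ≤ 0.5, so result = 1
  (((((q → q) → q) → ¬p) → p) → p): 1 > 0.5, so result = 0.5
  ((((((q → q) → q) → ¬p) → p) → p) → p): 0.5 ≤ 0.5, so result = 1
  (((((((q → q) → q) → ¬p) → p) → p) → p) → p): 1 > 0.5, so result = 0.5
Checking all 9 assignments confirms none give a value below 0.50.

0.50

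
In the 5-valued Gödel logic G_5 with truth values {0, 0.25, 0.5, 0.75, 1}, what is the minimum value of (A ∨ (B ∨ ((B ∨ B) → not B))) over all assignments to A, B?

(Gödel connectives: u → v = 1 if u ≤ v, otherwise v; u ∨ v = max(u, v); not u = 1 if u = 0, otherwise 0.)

The minimum is attained at A = 0, B = 0.25:
  (B ∨ B) = max(0.25, 0.25) = 0.25
  not B: Gödel ¬ of 0.25 = 0 (operand ≠ 0)
  ((B ∨ B) → not B): 0.25 > 0, so result = 0
  (B ∨ ((B ∨ B) → not B)) = max(0.25, 0) = 0.25
  (A ∨ (B ∨ ((B ∨ B) → not B))) = max(0, 0.25) = 0.25
Checking all 25 assignments confirms none give a value below 0.25.

0.25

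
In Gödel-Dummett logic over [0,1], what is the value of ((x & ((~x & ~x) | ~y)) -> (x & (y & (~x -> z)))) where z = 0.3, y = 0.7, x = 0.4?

1.00

~x: Gödel ¬ of 0.4 = 0 (operand ≠ 0)
~x: Gödel ¬ of 0.4 = 0 (operand ≠ 0)
(~x & ~x) = min(0, 0) = 0
~y: Gödel ¬ of 0.7 = 0 (operand ≠ 0)
((~x & ~x) | ~y) = max(0, 0) = 0
(x & ((~x & ~x) | ~y)) = min(0.4, 0) = 0
~x: Gödel ¬ of 0.4 = 0 (operand ≠ 0)
(~x -> z): 0 ≤ 0.3, so result = 1
(y & (~x -> z)) = min(0.7, 1) = 0.7
(x & (y & (~x -> z))) = min(0.4, 0.7) = 0.4
((x & ((~x & ~x) | ~y)) -> (x & (y & (~x -> z)))): 0 ≤ 0.4, so result = 1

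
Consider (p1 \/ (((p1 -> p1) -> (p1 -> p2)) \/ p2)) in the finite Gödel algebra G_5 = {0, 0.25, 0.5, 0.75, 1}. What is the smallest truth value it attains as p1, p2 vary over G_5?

The minimum is attained at p1 = 0.25, p2 = 0:
  (p1 -> p1): 0.25 ≤ 0.25, so result = 1
  (p1 -> p2): 0.25 > 0, so result = 0
  ((p1 -> p1) -> (p1 -> p2)): 1 > 0, so result = 0
  (((p1 -> p1) -> (p1 -> p2)) \/ p2) = max(0, 0) = 0
  (p1 \/ (((p1 -> p1) -> (p1 -> p2)) \/ p2)) = max(0.25, 0) = 0.25
Checking all 25 assignments confirms none give a value below 0.25.

0.25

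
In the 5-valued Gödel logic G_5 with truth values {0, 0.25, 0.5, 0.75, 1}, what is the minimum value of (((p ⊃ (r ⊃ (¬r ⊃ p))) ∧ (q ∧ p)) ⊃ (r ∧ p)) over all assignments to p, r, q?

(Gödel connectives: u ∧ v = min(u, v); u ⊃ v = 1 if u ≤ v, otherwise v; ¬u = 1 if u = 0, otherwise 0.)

The minimum is attained at p = 0.25, r = 0, q = 0.25:
  ¬r: Gödel ¬ of 0 = 1 (operand is 0)
  (¬r ⊃ p): 1 > 0.25, so result = 0.25
  (r ⊃ (¬r ⊃ p)): 0 ≤ 0.25, so result = 1
  (p ⊃ (r ⊃ (¬r ⊃ p))): 0.25 ≤ 1, so result = 1
  (q ∧ p) = min(0.25, 0.25) = 0.25
  ((p ⊃ (r ⊃ (¬r ⊃ p))) ∧ (q ∧ p)) = min(1, 0.25) = 0.25
  (r ∧ p) = min(0, 0.25) = 0
  (((p ⊃ (r ⊃ (¬r ⊃ p))) ∧ (q ∧ p)) ⊃ (r ∧ p)): 0.25 > 0, so result = 0
Checking all 125 assignments confirms none give a value below 0.00.

0.00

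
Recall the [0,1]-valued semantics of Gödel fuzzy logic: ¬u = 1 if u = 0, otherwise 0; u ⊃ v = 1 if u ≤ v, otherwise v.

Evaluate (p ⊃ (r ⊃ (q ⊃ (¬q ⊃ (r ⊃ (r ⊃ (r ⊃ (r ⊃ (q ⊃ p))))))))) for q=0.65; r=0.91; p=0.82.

1.00

¬q: Gödel ¬ of 0.65 = 0 (operand ≠ 0)
(q ⊃ p): 0.65 ≤ 0.82, so result = 1
(r ⊃ (q ⊃ p)): 0.91 ≤ 1, so result = 1
(r ⊃ (r ⊃ (q ⊃ p))): 0.91 ≤ 1, so result = 1
(r ⊃ (r ⊃ (r ⊃ (q ⊃ p)))): 0.91 ≤ 1, so result = 1
(r ⊃ (r ⊃ (r ⊃ (r ⊃ (q ⊃ p))))): 0.91 ≤ 1, so result = 1
(¬q ⊃ (r ⊃ (r ⊃ (r ⊃ (r ⊃ (q ⊃ p)))))): 0 ≤ 1, so result = 1
(q ⊃ (¬q ⊃ (r ⊃ (r ⊃ (r ⊃ (r ⊃ (q ⊃ p))))))): 0.65 ≤ 1, so result = 1
(r ⊃ (q ⊃ (¬q ⊃ (r ⊃ (r ⊃ (r ⊃ (r ⊃ (q ⊃ p)))))))): 0.91 ≤ 1, so result = 1
(p ⊃ (r ⊃ (q ⊃ (¬q ⊃ (r ⊃ (r ⊃ (r ⊃ (r ⊃ (q ⊃ p))))))))): 0.82 ≤ 1, so result = 1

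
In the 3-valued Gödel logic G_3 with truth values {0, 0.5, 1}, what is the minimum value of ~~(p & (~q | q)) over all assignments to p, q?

The minimum is attained at p = 0, q = 0:
  ~q: Gödel ¬ of 0 = 1 (operand is 0)
  (~q | q) = max(1, 0) = 1
  (p & (~q | q)) = min(0, 1) = 0
  ~(p & (~q | q)): Gödel ¬ of 0 = 1 (operand is 0)
  ~~(p & (~q | q)): Gödel ¬ of 1 = 0 (operand ≠ 0)
Checking all 9 assignments confirms none give a value below 0.00.

0.00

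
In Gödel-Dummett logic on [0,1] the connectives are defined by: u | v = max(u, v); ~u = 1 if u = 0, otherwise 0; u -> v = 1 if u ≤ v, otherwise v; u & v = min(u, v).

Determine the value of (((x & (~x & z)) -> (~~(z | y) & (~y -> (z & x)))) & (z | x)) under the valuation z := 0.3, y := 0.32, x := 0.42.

0.42

~x: Gödel ¬ of 0.42 = 0 (operand ≠ 0)
(~x & z) = min(0, 0.3) = 0
(x & (~x & z)) = min(0.42, 0) = 0
(z | y) = max(0.3, 0.32) = 0.32
~(z | y): Gödel ¬ of 0.32 = 0 (operand ≠ 0)
~~(z | y): Gödel ¬ of 0 = 1 (operand is 0)
~y: Gödel ¬ of 0.32 = 0 (operand ≠ 0)
(z & x) = min(0.3, 0.42) = 0.3
(~y -> (z & x)): 0 ≤ 0.3, so result = 1
(~~(z | y) & (~y -> (z & x))) = min(1, 1) = 1
((x & (~x & z)) -> (~~(z | y) & (~y -> (z & x)))): 0 ≤ 1, so result = 1
(z | x) = max(0.3, 0.42) = 0.42
(((x & (~x & z)) -> (~~(z | y) & (~y -> (z & x)))) & (z | x)) = min(1, 0.42) = 0.42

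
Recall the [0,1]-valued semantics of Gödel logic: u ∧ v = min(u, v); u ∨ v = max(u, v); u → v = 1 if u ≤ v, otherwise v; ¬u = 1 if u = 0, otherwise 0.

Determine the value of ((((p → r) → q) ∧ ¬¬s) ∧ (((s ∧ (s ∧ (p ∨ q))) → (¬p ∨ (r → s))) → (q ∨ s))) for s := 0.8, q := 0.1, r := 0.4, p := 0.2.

(p → r): 0.2 ≤ 0.4, so result = 1
((p → r) → q): 1 > 0.1, so result = 0.1
¬s: Gödel ¬ of 0.8 = 0 (operand ≠ 0)
¬¬s: Gödel ¬ of 0 = 1 (operand is 0)
(((p → r) → q) ∧ ¬¬s) = min(0.1, 1) = 0.1
(p ∨ q) = max(0.2, 0.1) = 0.2
(s ∧ (p ∨ q)) = min(0.8, 0.2) = 0.2
(s ∧ (s ∧ (p ∨ q))) = min(0.8, 0.2) = 0.2
¬p: Gödel ¬ of 0.2 = 0 (operand ≠ 0)
(r → s): 0.4 ≤ 0.8, so result = 1
(¬p ∨ (r → s)) = max(0, 1) = 1
((s ∧ (s ∧ (p ∨ q))) → (¬p ∨ (r → s))): 0.2 ≤ 1, so result = 1
(q ∨ s) = max(0.1, 0.8) = 0.8
(((s ∧ (s ∧ (p ∨ q))) → (¬p ∨ (r → s))) → (q ∨ s)): 1 > 0.8, so result = 0.8
((((p → r) → q) ∧ ¬¬s) ∧ (((s ∧ (s ∧ (p ∨ q))) → (¬p ∨ (r → s))) → (q ∨ s))) = min(0.1, 0.8) = 0.1

0.10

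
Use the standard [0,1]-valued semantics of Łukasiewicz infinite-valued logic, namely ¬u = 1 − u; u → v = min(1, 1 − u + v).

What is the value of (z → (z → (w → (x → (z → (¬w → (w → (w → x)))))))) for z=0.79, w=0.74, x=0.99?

¬w: Łukasiewicz ¬ gives 1 − 0.74 = 0.26
(w → x): min(1, 1 − 0.74 + 0.99) = 1
(w → (w → x)): min(1, 1 − 0.74 + 1) = 1
(¬w → (w → (w → x))): min(1, 1 − 0.26 + 1) = 1
(z → (¬w → (w → (w → x)))): min(1, 1 − 0.79 + 1) = 1
(x → (z → (¬w → (w → (w → x))))): min(1, 1 − 0.99 + 1) = 1
(w → (x → (z → (¬w → (w → (w → x)))))): min(1, 1 − 0.74 + 1) = 1
(z → (w → (x → (z → (¬w → (w → (w → x))))))): min(1, 1 − 0.79 + 1) = 1
(z → (z → (w → (x → (z → (¬w → (w → (w → x)))))))): min(1, 1 − 0.79 + 1) = 1

1.00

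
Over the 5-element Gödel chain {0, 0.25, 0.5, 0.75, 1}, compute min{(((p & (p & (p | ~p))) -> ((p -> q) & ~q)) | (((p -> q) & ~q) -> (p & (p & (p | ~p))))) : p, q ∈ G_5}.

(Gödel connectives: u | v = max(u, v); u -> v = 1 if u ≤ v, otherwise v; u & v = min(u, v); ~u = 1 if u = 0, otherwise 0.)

Every assignment gives 1. For instance at p = 0, q = 0:
  ~p: Gödel ¬ of 0 = 1 (operand is 0)
  (p | ~p) = max(0, 1) = 1
  (p & (p | ~p)) = min(0, 1) = 0
  (p & (p & (p | ~p))) = min(0, 0) = 0
  (p -> q): 0 ≤ 0, so result = 1
  ~q: Gödel ¬ of 0 = 1 (operand is 0)
  ((p -> q) & ~q) = min(1, 1) = 1
  ((p & (p & (p | ~p))) -> ((p -> q) & ~q)): 0 ≤ 1, so result = 1
  (p -> q): 0 ≤ 0, so result = 1
  ~q: Gödel ¬ of 0 = 1 (operand is 0)
  ((p -> q) & ~q) = min(1, 1) = 1
  ~p: Gödel ¬ of 0 = 1 (operand is 0)
  (p | ~p) = max(0, 1) = 1
  (p & (p | ~p)) = min(0, 1) = 0
  (p & (p & (p | ~p))) = min(0, 0) = 0
  (((p -> q) & ~q) -> (p & (p & (p | ~p)))): 1 > 0, so result = 0
  (((p & (p & (p | ~p))) -> ((p -> q) & ~q)) | (((p -> q) & ~q) -> (p & (p & (p | ~p))))) = max(1, 0) = 1
All 25 assignments give value 1 — the formula is a G_5-tautology.

1.00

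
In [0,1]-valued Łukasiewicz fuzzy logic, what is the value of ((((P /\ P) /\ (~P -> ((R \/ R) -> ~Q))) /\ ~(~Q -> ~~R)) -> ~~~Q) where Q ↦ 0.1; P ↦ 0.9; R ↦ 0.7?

(P /\ P) = min(0.9, 0.9) = 0.9
~P: Łukasiewicz ¬ gives 1 − 0.9 = 0.1
(R \/ R) = max(0.7, 0.7) = 0.7
~Q: Łukasiewicz ¬ gives 1 − 0.1 = 0.9
((R \/ R) -> ~Q): min(1, 1 − 0.7 + 0.9) = 1
(~P -> ((R \/ R) -> ~Q)): min(1, 1 − 0.1 + 1) = 1
((P /\ P) /\ (~P -> ((R \/ R) -> ~Q))) = min(0.9, 1) = 0.9
~Q: Łukasiewicz ¬ gives 1 − 0.1 = 0.9
~R: Łukasiewicz ¬ gives 1 − 0.7 = 0.3
~~R: Łukasiewicz ¬ gives 1 − 0.3 = 0.7
(~Q -> ~~R): min(1, 1 − 0.9 + 0.7) = 0.8
~(~Q -> ~~R): Łukasiewicz ¬ gives 1 − 0.8 = 0.2
(((P /\ P) /\ (~P -> ((R \/ R) -> ~Q))) /\ ~(~Q -> ~~R)) = min(0.9, 0.2) = 0.2
~Q: Łukasiewicz ¬ gives 1 − 0.1 = 0.9
~~Q: Łukasiewicz ¬ gives 1 − 0.9 = 0.1
~~~Q: Łukasiewicz ¬ gives 1 − 0.1 = 0.9
((((P /\ P) /\ (~P -> ((R \/ R) -> ~Q))) /\ ~(~Q -> ~~R)) -> ~~~Q): min(1, 1 − 0.2 + 0.9) = 1

1.00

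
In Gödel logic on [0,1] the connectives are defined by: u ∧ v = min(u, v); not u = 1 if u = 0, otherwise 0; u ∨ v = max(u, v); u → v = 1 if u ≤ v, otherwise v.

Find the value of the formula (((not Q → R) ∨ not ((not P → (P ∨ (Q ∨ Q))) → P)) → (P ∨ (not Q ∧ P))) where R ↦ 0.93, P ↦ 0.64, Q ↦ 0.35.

0.64

not Q: Gödel ¬ of 0.35 = 0 (operand ≠ 0)
(not Q → R): 0 ≤ 0.93, so result = 1
not P: Gödel ¬ of 0.64 = 0 (operand ≠ 0)
(Q ∨ Q) = max(0.35, 0.35) = 0.35
(P ∨ (Q ∨ Q)) = max(0.64, 0.35) = 0.64
(not P → (P ∨ (Q ∨ Q))): 0 ≤ 0.64, so result = 1
((not P → (P ∨ (Q ∨ Q))) → P): 1 > 0.64, so result = 0.64
not ((not P → (P ∨ (Q ∨ Q))) → P): Gödel ¬ of 0.64 = 0 (operand ≠ 0)
((not Q → R) ∨ not ((not P → (P ∨ (Q ∨ Q))) → P)) = max(1, 0) = 1
not Q: Gödel ¬ of 0.35 = 0 (operand ≠ 0)
(not Q ∧ P) = min(0, 0.64) = 0
(P ∨ (not Q ∧ P)) = max(0.64, 0) = 0.64
(((not Q → R) ∨ not ((not P → (P ∨ (Q ∨ Q))) → P)) → (P ∨ (not Q ∧ P))): 1 > 0.64, so result = 0.64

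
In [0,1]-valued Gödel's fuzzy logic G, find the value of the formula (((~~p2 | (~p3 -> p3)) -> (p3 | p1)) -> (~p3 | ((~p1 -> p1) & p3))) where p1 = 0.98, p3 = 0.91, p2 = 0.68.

~p2: Gödel ¬ of 0.68 = 0 (operand ≠ 0)
~~p2: Gödel ¬ of 0 = 1 (operand is 0)
~p3: Gödel ¬ of 0.91 = 0 (operand ≠ 0)
(~p3 -> p3): 0 ≤ 0.91, so result = 1
(~~p2 | (~p3 -> p3)) = max(1, 1) = 1
(p3 | p1) = max(0.91, 0.98) = 0.98
((~~p2 | (~p3 -> p3)) -> (p3 | p1)): 1 > 0.98, so result = 0.98
~p3: Gödel ¬ of 0.91 = 0 (operand ≠ 0)
~p1: Gödel ¬ of 0.98 = 0 (operand ≠ 0)
(~p1 -> p1): 0 ≤ 0.98, so result = 1
((~p1 -> p1) & p3) = min(1, 0.91) = 0.91
(~p3 | ((~p1 -> p1) & p3)) = max(0, 0.91) = 0.91
(((~~p2 | (~p3 -> p3)) -> (p3 | p1)) -> (~p3 | ((~p1 -> p1) & p3))): 0.98 > 0.91, so result = 0.91

0.91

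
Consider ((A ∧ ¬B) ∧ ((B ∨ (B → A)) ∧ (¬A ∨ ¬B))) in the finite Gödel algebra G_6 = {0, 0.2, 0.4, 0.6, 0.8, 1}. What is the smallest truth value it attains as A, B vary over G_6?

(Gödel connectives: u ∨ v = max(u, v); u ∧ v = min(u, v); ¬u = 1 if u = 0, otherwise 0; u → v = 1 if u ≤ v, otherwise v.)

The minimum is attained at A = 0, B = 0:
  ¬B: Gödel ¬ of 0 = 1 (operand is 0)
  (A ∧ ¬B) = min(0, 1) = 0
  (B → A): 0 ≤ 0, so result = 1
  (B ∨ (B → A)) = max(0, 1) = 1
  ¬A: Gödel ¬ of 0 = 1 (operand is 0)
  ¬B: Gödel ¬ of 0 = 1 (operand is 0)
  (¬A ∨ ¬B) = max(1, 1) = 1
  ((B ∨ (B → A)) ∧ (¬A ∨ ¬B)) = min(1, 1) = 1
  ((A ∧ ¬B) ∧ ((B ∨ (B → A)) ∧ (¬A ∨ ¬B))) = min(0, 1) = 0
Checking all 36 assignments confirms none give a value below 0.00.

0.00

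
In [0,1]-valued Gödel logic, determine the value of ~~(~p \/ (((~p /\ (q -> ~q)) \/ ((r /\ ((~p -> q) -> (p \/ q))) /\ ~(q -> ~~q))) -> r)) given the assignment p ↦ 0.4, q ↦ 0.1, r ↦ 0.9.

~p: Gödel ¬ of 0.4 = 0 (operand ≠ 0)
~p: Gödel ¬ of 0.4 = 0 (operand ≠ 0)
~q: Gödel ¬ of 0.1 = 0 (operand ≠ 0)
(q -> ~q): 0.1 > 0, so result = 0
(~p /\ (q -> ~q)) = min(0, 0) = 0
~p: Gödel ¬ of 0.4 = 0 (operand ≠ 0)
(~p -> q): 0 ≤ 0.1, so result = 1
(p \/ q) = max(0.4, 0.1) = 0.4
((~p -> q) -> (p \/ q)): 1 > 0.4, so result = 0.4
(r /\ ((~p -> q) -> (p \/ q))) = min(0.9, 0.4) = 0.4
~q: Gödel ¬ of 0.1 = 0 (operand ≠ 0)
~~q: Gödel ¬ of 0 = 1 (operand is 0)
(q -> ~~q): 0.1 ≤ 1, so result = 1
~(q -> ~~q): Gödel ¬ of 1 = 0 (operand ≠ 0)
((r /\ ((~p -> q) -> (p \/ q))) /\ ~(q -> ~~q)) = min(0.4, 0) = 0
((~p /\ (q -> ~q)) \/ ((r /\ ((~p -> q) -> (p \/ q))) /\ ~(q -> ~~q))) = max(0, 0) = 0
(((~p /\ (q -> ~q)) \/ ((r /\ ((~p -> q) -> (p \/ q))) /\ ~(q -> ~~q))) -> r): 0 ≤ 0.9, so result = 1
(~p \/ (((~p /\ (q -> ~q)) \/ ((r /\ ((~p -> q) -> (p \/ q))) /\ ~(q -> ~~q))) -> r)) = max(0, 1) = 1
~(~p \/ (((~p /\ (q -> ~q)) \/ ((r /\ ((~p -> q) -> (p \/ q))) /\ ~(q -> ~~q))) -> r)): Gödel ¬ of 1 = 0 (operand ≠ 0)
~~(~p \/ (((~p /\ (q -> ~q)) \/ ((r /\ ((~p -> q) -> (p \/ q))) /\ ~(q -> ~~q))) -> r)): Gödel ¬ of 0 = 1 (operand is 0)

1.00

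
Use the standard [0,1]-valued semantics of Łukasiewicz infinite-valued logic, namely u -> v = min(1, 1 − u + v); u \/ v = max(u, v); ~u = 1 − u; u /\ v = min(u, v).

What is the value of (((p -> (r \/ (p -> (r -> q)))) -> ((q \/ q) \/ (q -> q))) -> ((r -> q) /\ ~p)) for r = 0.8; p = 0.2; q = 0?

0.20

(r -> q): min(1, 1 − 0.8 + 0) = 0.2
(p -> (r -> q)): min(1, 1 − 0.2 + 0.2) = 1
(r \/ (p -> (r -> q))) = max(0.8, 1) = 1
(p -> (r \/ (p -> (r -> q)))): min(1, 1 − 0.2 + 1) = 1
(q \/ q) = max(0, 0) = 0
(q -> q): min(1, 1 − 0 + 0) = 1
((q \/ q) \/ (q -> q)) = max(0, 1) = 1
((p -> (r \/ (p -> (r -> q)))) -> ((q \/ q) \/ (q -> q))): min(1, 1 − 1 + 1) = 1
(r -> q): min(1, 1 − 0.8 + 0) = 0.2
~p: Łukasiewicz ¬ gives 1 − 0.2 = 0.8
((r -> q) /\ ~p) = min(0.2, 0.8) = 0.2
(((p -> (r \/ (p -> (r -> q)))) -> ((q \/ q) \/ (q -> q))) -> ((r -> q) /\ ~p)): min(1, 1 − 1 + 0.2) = 0.2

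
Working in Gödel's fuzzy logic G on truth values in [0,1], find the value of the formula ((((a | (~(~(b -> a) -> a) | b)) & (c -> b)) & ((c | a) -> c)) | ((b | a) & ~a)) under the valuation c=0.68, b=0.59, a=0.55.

(b -> a): 0.59 > 0.55, so result = 0.55
~(b -> a): Gödel ¬ of 0.55 = 0 (operand ≠ 0)
(~(b -> a) -> a): 0 ≤ 0.55, so result = 1
~(~(b -> a) -> a): Gödel ¬ of 1 = 0 (operand ≠ 0)
(~(~(b -> a) -> a) | b) = max(0, 0.59) = 0.59
(a | (~(~(b -> a) -> a) | b)) = max(0.55, 0.59) = 0.59
(c -> b): 0.68 > 0.59, so result = 0.59
((a | (~(~(b -> a) -> a) | b)) & (c -> b)) = min(0.59, 0.59) = 0.59
(c | a) = max(0.68, 0.55) = 0.68
((c | a) -> c): 0.68 ≤ 0.68, so result = 1
(((a | (~(~(b -> a) -> a) | b)) & (c -> b)) & ((c | a) -> c)) = min(0.59, 1) = 0.59
(b | a) = max(0.59, 0.55) = 0.59
~a: Gödel ¬ of 0.55 = 0 (operand ≠ 0)
((b | a) & ~a) = min(0.59, 0) = 0
((((a | (~(~(b -> a) -> a) | b)) & (c -> b)) & ((c | a) -> c)) | ((b | a) & ~a)) = max(0.59, 0) = 0.59

0.59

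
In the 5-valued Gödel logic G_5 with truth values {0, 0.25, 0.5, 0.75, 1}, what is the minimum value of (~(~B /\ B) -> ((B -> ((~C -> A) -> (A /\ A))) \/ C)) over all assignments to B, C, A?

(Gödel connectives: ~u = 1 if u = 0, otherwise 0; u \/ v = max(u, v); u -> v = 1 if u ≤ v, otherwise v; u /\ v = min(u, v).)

The minimum is attained at B = 0.25, C = 0.25, A = 0:
  ~B: Gödel ¬ of 0.25 = 0 (operand ≠ 0)
  (~B /\ B) = min(0, 0.25) = 0
  ~(~B /\ B): Gödel ¬ of 0 = 1 (operand is 0)
  ~C: Gödel ¬ of 0.25 = 0 (operand ≠ 0)
  (~C -> A): 0 ≤ 0, so result = 1
  (A /\ A) = min(0, 0) = 0
  ((~C -> A) -> (A /\ A)): 1 > 0, so result = 0
  (B -> ((~C -> A) -> (A /\ A))): 0.25 > 0, so result = 0
  ((B -> ((~C -> A) -> (A /\ A))) \/ C) = max(0, 0.25) = 0.25
  (~(~B /\ B) -> ((B -> ((~C -> A) -> (A /\ A))) \/ C)): 1 > 0.25, so result = 0.25
Checking all 125 assignments confirms none give a value below 0.25.

0.25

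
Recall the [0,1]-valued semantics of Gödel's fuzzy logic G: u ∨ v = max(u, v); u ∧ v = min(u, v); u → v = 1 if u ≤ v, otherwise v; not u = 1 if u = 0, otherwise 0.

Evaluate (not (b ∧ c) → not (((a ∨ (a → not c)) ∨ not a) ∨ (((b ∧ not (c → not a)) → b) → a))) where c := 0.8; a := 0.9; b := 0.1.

(b ∧ c) = min(0.1, 0.8) = 0.1
not (b ∧ c): Gödel ¬ of 0.1 = 0 (operand ≠ 0)
not c: Gödel ¬ of 0.8 = 0 (operand ≠ 0)
(a → not c): 0.9 > 0, so result = 0
(a ∨ (a → not c)) = max(0.9, 0) = 0.9
not a: Gödel ¬ of 0.9 = 0 (operand ≠ 0)
((a ∨ (a → not c)) ∨ not a) = max(0.9, 0) = 0.9
not a: Gödel ¬ of 0.9 = 0 (operand ≠ 0)
(c → not a): 0.8 > 0, so result = 0
not (c → not a): Gödel ¬ of 0 = 1 (operand is 0)
(b ∧ not (c → not a)) = min(0.1, 1) = 0.1
((b ∧ not (c → not a)) → b): 0.1 ≤ 0.1, so result = 1
(((b ∧ not (c → not a)) → b) → a): 1 > 0.9, so result = 0.9
(((a ∨ (a → not c)) ∨ not a) ∨ (((b ∧ not (c → not a)) → b) → a)) = max(0.9, 0.9) = 0.9
not (((a ∨ (a → not c)) ∨ not a) ∨ (((b ∧ not (c → not a)) → b) → a)): Gödel ¬ of 0.9 = 0 (operand ≠ 0)
(not (b ∧ c) → not (((a ∨ (a → not c)) ∨ not a) ∨ (((b ∧ not (c → not a)) → b) → a))): 0 ≤ 0, so result = 1

1.00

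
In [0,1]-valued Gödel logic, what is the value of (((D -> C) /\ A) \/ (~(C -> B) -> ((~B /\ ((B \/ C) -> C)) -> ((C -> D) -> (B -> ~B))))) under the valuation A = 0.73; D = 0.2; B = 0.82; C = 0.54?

1.00

(D -> C): 0.2 ≤ 0.54, so result = 1
((D -> C) /\ A) = min(1, 0.73) = 0.73
(C -> B): 0.54 ≤ 0.82, so result = 1
~(C -> B): Gödel ¬ of 1 = 0 (operand ≠ 0)
~B: Gödel ¬ of 0.82 = 0 (operand ≠ 0)
(B \/ C) = max(0.82, 0.54) = 0.82
((B \/ C) -> C): 0.82 > 0.54, so result = 0.54
(~B /\ ((B \/ C) -> C)) = min(0, 0.54) = 0
(C -> D): 0.54 > 0.2, so result = 0.2
~B: Gödel ¬ of 0.82 = 0 (operand ≠ 0)
(B -> ~B): 0.82 > 0, so result = 0
((C -> D) -> (B -> ~B)): 0.2 > 0, so result = 0
((~B /\ ((B \/ C) -> C)) -> ((C -> D) -> (B -> ~B))): 0 ≤ 0, so result = 1
(~(C -> B) -> ((~B /\ ((B \/ C) -> C)) -> ((C -> D) -> (B -> ~B)))): 0 ≤ 1, so result = 1
(((D -> C) /\ A) \/ (~(C -> B) -> ((~B /\ ((B \/ C) -> C)) -> ((C -> D) -> (B -> ~B))))) = max(0.73, 1) = 1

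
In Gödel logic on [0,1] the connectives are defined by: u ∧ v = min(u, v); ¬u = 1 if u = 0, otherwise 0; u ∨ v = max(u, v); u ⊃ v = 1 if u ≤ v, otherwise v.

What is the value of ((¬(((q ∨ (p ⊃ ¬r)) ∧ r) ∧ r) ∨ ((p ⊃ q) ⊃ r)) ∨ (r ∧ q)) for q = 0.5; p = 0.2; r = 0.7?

0.70

¬r: Gödel ¬ of 0.7 = 0 (operand ≠ 0)
(p ⊃ ¬r): 0.2 > 0, so result = 0
(q ∨ (p ⊃ ¬r)) = max(0.5, 0) = 0.5
((q ∨ (p ⊃ ¬r)) ∧ r) = min(0.5, 0.7) = 0.5
(((q ∨ (p ⊃ ¬r)) ∧ r) ∧ r) = min(0.5, 0.7) = 0.5
¬(((q ∨ (p ⊃ ¬r)) ∧ r) ∧ r): Gödel ¬ of 0.5 = 0 (operand ≠ 0)
(p ⊃ q): 0.2 ≤ 0.5, so result = 1
((p ⊃ q) ⊃ r): 1 > 0.7, so result = 0.7
(¬(((q ∨ (p ⊃ ¬r)) ∧ r) ∧ r) ∨ ((p ⊃ q) ⊃ r)) = max(0, 0.7) = 0.7
(r ∧ q) = min(0.7, 0.5) = 0.5
((¬(((q ∨ (p ⊃ ¬r)) ∧ r) ∧ r) ∨ ((p ⊃ q) ⊃ r)) ∨ (r ∧ q)) = max(0.7, 0.5) = 0.7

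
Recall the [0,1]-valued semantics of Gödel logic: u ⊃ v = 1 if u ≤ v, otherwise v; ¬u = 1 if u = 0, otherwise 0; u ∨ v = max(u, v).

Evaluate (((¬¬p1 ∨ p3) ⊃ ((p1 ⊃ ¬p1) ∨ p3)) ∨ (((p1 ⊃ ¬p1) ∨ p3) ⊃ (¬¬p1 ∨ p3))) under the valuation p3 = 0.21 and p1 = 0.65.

¬p1: Gödel ¬ of 0.65 = 0 (operand ≠ 0)
¬¬p1: Gödel ¬ of 0 = 1 (operand is 0)
(¬¬p1 ∨ p3) = max(1, 0.21) = 1
¬p1: Gödel ¬ of 0.65 = 0 (operand ≠ 0)
(p1 ⊃ ¬p1): 0.65 > 0, so result = 0
((p1 ⊃ ¬p1) ∨ p3) = max(0, 0.21) = 0.21
((¬¬p1 ∨ p3) ⊃ ((p1 ⊃ ¬p1) ∨ p3)): 1 > 0.21, so result = 0.21
¬p1: Gödel ¬ of 0.65 = 0 (operand ≠ 0)
(p1 ⊃ ¬p1): 0.65 > 0, so result = 0
((p1 ⊃ ¬p1) ∨ p3) = max(0, 0.21) = 0.21
¬p1: Gödel ¬ of 0.65 = 0 (operand ≠ 0)
¬¬p1: Gödel ¬ of 0 = 1 (operand is 0)
(¬¬p1 ∨ p3) = max(1, 0.21) = 1
(((p1 ⊃ ¬p1) ∨ p3) ⊃ (¬¬p1 ∨ p3)): 0.21 ≤ 1, so result = 1
(((¬¬p1 ∨ p3) ⊃ ((p1 ⊃ ¬p1) ∨ p3)) ∨ (((p1 ⊃ ¬p1) ∨ p3) ⊃ (¬¬p1 ∨ p3))) = max(0.21, 1) = 1

1.00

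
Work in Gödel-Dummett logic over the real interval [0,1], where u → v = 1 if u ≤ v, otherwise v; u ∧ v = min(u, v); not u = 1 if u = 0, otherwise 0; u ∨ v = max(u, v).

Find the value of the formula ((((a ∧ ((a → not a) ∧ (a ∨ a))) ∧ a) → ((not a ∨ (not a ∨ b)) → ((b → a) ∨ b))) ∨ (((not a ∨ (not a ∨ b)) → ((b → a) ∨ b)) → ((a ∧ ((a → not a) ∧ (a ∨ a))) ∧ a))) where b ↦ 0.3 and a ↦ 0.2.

1.00

not a: Gödel ¬ of 0.2 = 0 (operand ≠ 0)
(a → not a): 0.2 > 0, so result = 0
(a ∨ a) = max(0.2, 0.2) = 0.2
((a → not a) ∧ (a ∨ a)) = min(0, 0.2) = 0
(a ∧ ((a → not a) ∧ (a ∨ a))) = min(0.2, 0) = 0
((a ∧ ((a → not a) ∧ (a ∨ a))) ∧ a) = min(0, 0.2) = 0
not a: Gödel ¬ of 0.2 = 0 (operand ≠ 0)
not a: Gödel ¬ of 0.2 = 0 (operand ≠ 0)
(not a ∨ b) = max(0, 0.3) = 0.3
(not a ∨ (not a ∨ b)) = max(0, 0.3) = 0.3
(b → a): 0.3 > 0.2, so result = 0.2
((b → a) ∨ b) = max(0.2, 0.3) = 0.3
((not a ∨ (not a ∨ b)) → ((b → a) ∨ b)): 0.3 ≤ 0.3, so result = 1
(((a ∧ ((a → not a) ∧ (a ∨ a))) ∧ a) → ((not a ∨ (not a ∨ b)) → ((b → a) ∨ b))): 0 ≤ 1, so result = 1
not a: Gödel ¬ of 0.2 = 0 (operand ≠ 0)
not a: Gödel ¬ of 0.2 = 0 (operand ≠ 0)
(not a ∨ b) = max(0, 0.3) = 0.3
(not a ∨ (not a ∨ b)) = max(0, 0.3) = 0.3
(b → a): 0.3 > 0.2, so result = 0.2
((b → a) ∨ b) = max(0.2, 0.3) = 0.3
((not a ∨ (not a ∨ b)) → ((b → a) ∨ b)): 0.3 ≤ 0.3, so result = 1
not a: Gödel ¬ of 0.2 = 0 (operand ≠ 0)
(a → not a): 0.2 > 0, so result = 0
(a ∨ a) = max(0.2, 0.2) = 0.2
((a → not a) ∧ (a ∨ a)) = min(0, 0.2) = 0
(a ∧ ((a → not a) ∧ (a ∨ a))) = min(0.2, 0) = 0
((a ∧ ((a → not a) ∧ (a ∨ a))) ∧ a) = min(0, 0.2) = 0
(((not a ∨ (not a ∨ b)) → ((b → a) ∨ b)) → ((a ∧ ((a → not a) ∧ (a ∨ a))) ∧ a)): 1 > 0, so result = 0
((((a ∧ ((a → not a) ∧ (a ∨ a))) ∧ a) → ((not a ∨ (not a ∨ b)) → ((b → a) ∨ b))) ∨ (((not a ∨ (not a ∨ b)) → ((b → a) ∨ b)) → ((a ∧ ((a → not a) ∧ (a ∨ a))) ∧ a))) = max(1, 0) = 1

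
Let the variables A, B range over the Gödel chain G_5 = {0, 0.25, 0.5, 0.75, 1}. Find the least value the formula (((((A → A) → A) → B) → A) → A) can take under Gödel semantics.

The minimum is attained at A = 0.25, B = 0:
  (A → A): 0.25 ≤ 0.25, so result = 1
  ((A → A) → A): 1 > 0.25, so result = 0.25
  (((A → A) → A) → B): 0.25 > 0, so result = 0
  ((((A → A) → A) → B) → A): 0 ≤ 0.25, so result = 1
  (((((A → A) → A) → B) → A) → A): 1 > 0.25, so result = 0.25
Checking all 25 assignments confirms none give a value below 0.25.

0.25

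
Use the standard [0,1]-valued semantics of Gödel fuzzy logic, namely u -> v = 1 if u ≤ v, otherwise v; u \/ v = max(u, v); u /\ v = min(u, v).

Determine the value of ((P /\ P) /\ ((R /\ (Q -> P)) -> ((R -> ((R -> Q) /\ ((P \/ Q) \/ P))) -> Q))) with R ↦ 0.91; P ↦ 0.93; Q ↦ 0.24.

(P /\ P) = min(0.93, 0.93) = 0.93
(Q -> P): 0.24 ≤ 0.93, so result = 1
(R /\ (Q -> P)) = min(0.91, 1) = 0.91
(R -> Q): 0.91 > 0.24, so result = 0.24
(P \/ Q) = max(0.93, 0.24) = 0.93
((P \/ Q) \/ P) = max(0.93, 0.93) = 0.93
((R -> Q) /\ ((P \/ Q) \/ P)) = min(0.24, 0.93) = 0.24
(R -> ((R -> Q) /\ ((P \/ Q) \/ P))): 0.91 > 0.24, so result = 0.24
((R -> ((R -> Q) /\ ((P \/ Q) \/ P))) -> Q): 0.24 ≤ 0.24, so result = 1
((R /\ (Q -> P)) -> ((R -> ((R -> Q) /\ ((P \/ Q) \/ P))) -> Q)): 0.91 ≤ 1, so result = 1
((P /\ P) /\ ((R /\ (Q -> P)) -> ((R -> ((R -> Q) /\ ((P \/ Q) \/ P))) -> Q))) = min(0.93, 1) = 0.93

0.93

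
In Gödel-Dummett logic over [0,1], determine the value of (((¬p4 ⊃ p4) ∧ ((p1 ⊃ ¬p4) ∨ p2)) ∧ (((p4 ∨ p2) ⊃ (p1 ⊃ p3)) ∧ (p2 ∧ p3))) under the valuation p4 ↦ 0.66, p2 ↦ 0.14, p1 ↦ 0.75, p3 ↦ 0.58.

¬p4: Gödel ¬ of 0.66 = 0 (operand ≠ 0)
(¬p4 ⊃ p4): 0 ≤ 0.66, so result = 1
¬p4: Gödel ¬ of 0.66 = 0 (operand ≠ 0)
(p1 ⊃ ¬p4): 0.75 > 0, so result = 0
((p1 ⊃ ¬p4) ∨ p2) = max(0, 0.14) = 0.14
((¬p4 ⊃ p4) ∧ ((p1 ⊃ ¬p4) ∨ p2)) = min(1, 0.14) = 0.14
(p4 ∨ p2) = max(0.66, 0.14) = 0.66
(p1 ⊃ p3): 0.75 > 0.58, so result = 0.58
((p4 ∨ p2) ⊃ (p1 ⊃ p3)): 0.66 > 0.58, so result = 0.58
(p2 ∧ p3) = min(0.14, 0.58) = 0.14
(((p4 ∨ p2) ⊃ (p1 ⊃ p3)) ∧ (p2 ∧ p3)) = min(0.58, 0.14) = 0.14
(((¬p4 ⊃ p4) ∧ ((p1 ⊃ ¬p4) ∨ p2)) ∧ (((p4 ∨ p2) ⊃ (p1 ⊃ p3)) ∧ (p2 ∧ p3))) = min(0.14, 0.14) = 0.14

0.14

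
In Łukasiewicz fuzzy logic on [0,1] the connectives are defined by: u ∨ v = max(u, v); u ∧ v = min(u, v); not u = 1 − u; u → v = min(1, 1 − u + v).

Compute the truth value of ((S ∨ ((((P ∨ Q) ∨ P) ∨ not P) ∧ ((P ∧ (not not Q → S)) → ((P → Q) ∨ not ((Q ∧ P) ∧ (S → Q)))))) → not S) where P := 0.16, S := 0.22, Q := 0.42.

0.94

(P ∨ Q) = max(0.16, 0.42) = 0.42
((P ∨ Q) ∨ P) = max(0.42, 0.16) = 0.42
not P: Łukasiewicz ¬ gives 1 − 0.16 = 0.84
(((P ∨ Q) ∨ P) ∨ not P) = max(0.42, 0.84) = 0.84
not Q: Łukasiewicz ¬ gives 1 − 0.42 = 0.58
not not Q: Łukasiewicz ¬ gives 1 − 0.58 = 0.42
(not not Q → S): min(1, 1 − 0.42 + 0.22) = 0.8
(P ∧ (not not Q → S)) = min(0.16, 0.8) = 0.16
(P → Q): min(1, 1 − 0.16 + 0.42) = 1
(Q ∧ P) = min(0.42, 0.16) = 0.16
(S → Q): min(1, 1 − 0.22 + 0.42) = 1
((Q ∧ P) ∧ (S → Q)) = min(0.16, 1) = 0.16
not ((Q ∧ P) ∧ (S → Q)): Łukasiewicz ¬ gives 1 − 0.16 = 0.84
((P → Q) ∨ not ((Q ∧ P) ∧ (S → Q))) = max(1, 0.84) = 1
((P ∧ (not not Q → S)) → ((P → Q) ∨ not ((Q ∧ P) ∧ (S → Q)))): min(1, 1 − 0.16 + 1) = 1
((((P ∨ Q) ∨ P) ∨ not P) ∧ ((P ∧ (not not Q → S)) → ((P → Q) ∨ not ((Q ∧ P) ∧ (S → Q))))) = min(0.84, 1) = 0.84
(S ∨ ((((P ∨ Q) ∨ P) ∨ not P) ∧ ((P ∧ (not not Q → S)) → ((P → Q) ∨ not ((Q ∧ P) ∧ (S → Q)))))) = max(0.22, 0.84) = 0.84
not S: Łukasiewicz ¬ gives 1 − 0.22 = 0.78
((S ∨ ((((P ∨ Q) ∨ P) ∨ not P) ∧ ((P ∧ (not not Q → S)) → ((P → Q) ∨ not ((Q ∧ P) ∧ (S → Q)))))) → not S): min(1, 1 − 0.84 + 0.78) = 0.94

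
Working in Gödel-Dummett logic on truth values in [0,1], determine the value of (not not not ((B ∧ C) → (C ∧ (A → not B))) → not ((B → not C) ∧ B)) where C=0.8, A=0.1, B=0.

1.00

(B ∧ C) = min(0, 0.8) = 0
not B: Gödel ¬ of 0 = 1 (operand is 0)
(A → not B): 0.1 ≤ 1, so result = 1
(C ∧ (A → not B)) = min(0.8, 1) = 0.8
((B ∧ C) → (C ∧ (A → not B))): 0 ≤ 0.8, so result = 1
not ((B ∧ C) → (C ∧ (A → not B))): Gödel ¬ of 1 = 0 (operand ≠ 0)
not not ((B ∧ C) → (C ∧ (A → not B))): Gödel ¬ of 0 = 1 (operand is 0)
not not not ((B ∧ C) → (C ∧ (A → not B))): Gödel ¬ of 1 = 0 (operand ≠ 0)
not C: Gödel ¬ of 0.8 = 0 (operand ≠ 0)
(B → not C): 0 ≤ 0, so result = 1
((B → not C) ∧ B) = min(1, 0) = 0
not ((B → not C) ∧ B): Gödel ¬ of 0 = 1 (operand is 0)
(not not not ((B ∧ C) → (C ∧ (A → not B))) → not ((B → not C) ∧ B)): 0 ≤ 1, so result = 1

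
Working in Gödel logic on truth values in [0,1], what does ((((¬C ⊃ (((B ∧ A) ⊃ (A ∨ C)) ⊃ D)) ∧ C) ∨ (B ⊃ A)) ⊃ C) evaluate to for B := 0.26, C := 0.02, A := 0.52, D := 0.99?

¬C: Gödel ¬ of 0.02 = 0 (operand ≠ 0)
(B ∧ A) = min(0.26, 0.52) = 0.26
(A ∨ C) = max(0.52, 0.02) = 0.52
((B ∧ A) ⊃ (A ∨ C)): 0.26 ≤ 0.52, so result = 1
(((B ∧ A) ⊃ (A ∨ C)) ⊃ D): 1 > 0.99, so result = 0.99
(¬C ⊃ (((B ∧ A) ⊃ (A ∨ C)) ⊃ D)): 0 ≤ 0.99, so result = 1
((¬C ⊃ (((B ∧ A) ⊃ (A ∨ C)) ⊃ D)) ∧ C) = min(1, 0.02) = 0.02
(B ⊃ A): 0.26 ≤ 0.52, so result = 1
(((¬C ⊃ (((B ∧ A) ⊃ (A ∨ C)) ⊃ D)) ∧ C) ∨ (B ⊃ A)) = max(0.02, 1) = 1
((((¬C ⊃ (((B ∧ A) ⊃ (A ∨ C)) ⊃ D)) ∧ C) ∨ (B ⊃ A)) ⊃ C): 1 > 0.02, so result = 0.02

0.02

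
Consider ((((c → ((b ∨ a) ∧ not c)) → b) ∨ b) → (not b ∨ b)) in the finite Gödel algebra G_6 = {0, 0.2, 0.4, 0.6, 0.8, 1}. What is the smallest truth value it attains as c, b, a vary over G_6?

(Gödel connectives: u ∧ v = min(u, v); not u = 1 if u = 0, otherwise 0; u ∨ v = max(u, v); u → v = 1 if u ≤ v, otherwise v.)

0.20

The minimum is attained at c = 0.2, b = 0.2, a = 0:
  (b ∨ a) = max(0.2, 0) = 0.2
  not c: Gödel ¬ of 0.2 = 0 (operand ≠ 0)
  ((b ∨ a) ∧ not c) = min(0.2, 0) = 0
  (c → ((b ∨ a) ∧ not c)): 0.2 > 0, so result = 0
  ((c → ((b ∨ a) ∧ not c)) → b): 0 ≤ 0.2, so result = 1
  (((c → ((b ∨ a) ∧ not c)) → b) ∨ b) = max(1, 0.2) = 1
  not b: Gödel ¬ of 0.2 = 0 (operand ≠ 0)
  (not b ∨ b) = max(0, 0.2) = 0.2
  ((((c → ((b ∨ a) ∧ not c)) → b) ∨ b) → (not b ∨ b)): 1 > 0.2, so result = 0.2
Checking all 216 assignments confirms none give a value below 0.20.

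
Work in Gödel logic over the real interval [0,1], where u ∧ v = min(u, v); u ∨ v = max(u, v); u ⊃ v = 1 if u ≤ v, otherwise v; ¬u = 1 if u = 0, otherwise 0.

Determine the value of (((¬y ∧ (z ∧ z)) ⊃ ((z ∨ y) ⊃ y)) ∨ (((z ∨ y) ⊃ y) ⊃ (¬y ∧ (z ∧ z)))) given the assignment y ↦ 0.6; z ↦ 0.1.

1.00

¬y: Gödel ¬ of 0.6 = 0 (operand ≠ 0)
(z ∧ z) = min(0.1, 0.1) = 0.1
(¬y ∧ (z ∧ z)) = min(0, 0.1) = 0
(z ∨ y) = max(0.1, 0.6) = 0.6
((z ∨ y) ⊃ y): 0.6 ≤ 0.6, so result = 1
((¬y ∧ (z ∧ z)) ⊃ ((z ∨ y) ⊃ y)): 0 ≤ 1, so result = 1
(z ∨ y) = max(0.1, 0.6) = 0.6
((z ∨ y) ⊃ y): 0.6 ≤ 0.6, so result = 1
¬y: Gödel ¬ of 0.6 = 0 (operand ≠ 0)
(z ∧ z) = min(0.1, 0.1) = 0.1
(¬y ∧ (z ∧ z)) = min(0, 0.1) = 0
(((z ∨ y) ⊃ y) ⊃ (¬y ∧ (z ∧ z))): 1 > 0, so result = 0
(((¬y ∧ (z ∧ z)) ⊃ ((z ∨ y) ⊃ y)) ∨ (((z ∨ y) ⊃ y) ⊃ (¬y ∧ (z ∧ z)))) = max(1, 0) = 1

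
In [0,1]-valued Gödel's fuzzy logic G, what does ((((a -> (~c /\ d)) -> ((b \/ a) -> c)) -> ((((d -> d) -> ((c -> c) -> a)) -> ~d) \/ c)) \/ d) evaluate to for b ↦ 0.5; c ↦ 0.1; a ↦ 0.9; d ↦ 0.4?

~c: Gödel ¬ of 0.1 = 0 (operand ≠ 0)
(~c /\ d) = min(0, 0.4) = 0
(a -> (~c /\ d)): 0.9 > 0, so result = 0
(b \/ a) = max(0.5, 0.9) = 0.9
((b \/ a) -> c): 0.9 > 0.1, so result = 0.1
((a -> (~c /\ d)) -> ((b \/ a) -> c)): 0 ≤ 0.1, so result = 1
(d -> d): 0.4 ≤ 0.4, so result = 1
(c -> c): 0.1 ≤ 0.1, so result = 1
((c -> c) -> a): 1 > 0.9, so result = 0.9
((d -> d) -> ((c -> c) -> a)): 1 > 0.9, so result = 0.9
~d: Gödel ¬ of 0.4 = 0 (operand ≠ 0)
(((d -> d) -> ((c -> c) -> a)) -> ~d): 0.9 > 0, so result = 0
((((d -> d) -> ((c -> c) -> a)) -> ~d) \/ c) = max(0, 0.1) = 0.1
(((a -> (~c /\ d)) -> ((b \/ a) -> c)) -> ((((d -> d) -> ((c -> c) -> a)) -> ~d) \/ c)): 1 > 0.1, so result = 0.1
((((a -> (~c /\ d)) -> ((b \/ a) -> c)) -> ((((d -> d) -> ((c -> c) -> a)) -> ~d) \/ c)) \/ d) = max(0.1, 0.4) = 0.4

0.40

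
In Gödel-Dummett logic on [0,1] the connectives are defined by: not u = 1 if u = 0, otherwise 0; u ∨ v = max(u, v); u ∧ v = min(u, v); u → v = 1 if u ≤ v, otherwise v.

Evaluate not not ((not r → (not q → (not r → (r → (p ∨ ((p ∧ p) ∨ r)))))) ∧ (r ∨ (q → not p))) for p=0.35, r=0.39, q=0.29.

not r: Gödel ¬ of 0.39 = 0 (operand ≠ 0)
not q: Gödel ¬ of 0.29 = 0 (operand ≠ 0)
not r: Gödel ¬ of 0.39 = 0 (operand ≠ 0)
(p ∧ p) = min(0.35, 0.35) = 0.35
((p ∧ p) ∨ r) = max(0.35, 0.39) = 0.39
(p ∨ ((p ∧ p) ∨ r)) = max(0.35, 0.39) = 0.39
(r → (p ∨ ((p ∧ p) ∨ r))): 0.39 ≤ 0.39, so result = 1
(not r → (r → (p ∨ ((p ∧ p) ∨ r)))): 0 ≤ 1, so result = 1
(not q → (not r → (r → (p ∨ ((p ∧ p) ∨ r))))): 0 ≤ 1, so result = 1
(not r → (not q → (not r → (r → (p ∨ ((p ∧ p) ∨ r)))))): 0 ≤ 1, so result = 1
not p: Gödel ¬ of 0.35 = 0 (operand ≠ 0)
(q → not p): 0.29 > 0, so result = 0
(r ∨ (q → not p)) = max(0.39, 0) = 0.39
((not r → (not q → (not r → (r → (p ∨ ((p ∧ p) ∨ r)))))) ∧ (r ∨ (q → not p))) = min(1, 0.39) = 0.39
not ((not r → (not q → (not r → (r → (p ∨ ((p ∧ p) ∨ r)))))) ∧ (r ∨ (q → not p))): Gödel ¬ of 0.39 = 0 (operand ≠ 0)
not not ((not r → (not q → (not r → (r → (p ∨ ((p ∧ p) ∨ r)))))) ∧ (r ∨ (q → not p))): Gödel ¬ of 0 = 1 (operand is 0)

1.00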